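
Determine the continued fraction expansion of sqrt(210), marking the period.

[14; (2, 28)]

Write x_i = (sqrt(210) + m_i)/d_i with (m_0, d_0) = (0, 1). a_0 = floor(sqrt(210)) = 14, since 14^2 = 196 <= 210 < 225 = 15^2.
Iterate m_{i+1} = d_i*a_i - m_i, d_{i+1} = (210 - m_{i+1}^2)/d_i, a_{i+1} = floor((a_0 + m_{i+1})/d_{i+1}):
  m_1 = 1*14 - 0 = 14, d_1 = (210 - 14^2)/1 = 14/1 = 14, a_1 = floor((14 + 14)/14) = 2.
  m_2 = 14*2 - 14 = 14, d_2 = (210 - 14^2)/14 = 14/14 = 1, a_2 = floor((14 + 14)/1) = 28.
  m_3 = 1*28 - 14 = 14, d_3 = (210 - 14^2)/1 = 14/1 = 14: (m_3, d_3) = (m_1, d_1) = (14, 14), so from here the quotients repeat a_1, a_2; the period length is 2.
Hence the expansion of sqrt(210) is a_0 = 14 followed by the repeating block 2, 28 (period 2).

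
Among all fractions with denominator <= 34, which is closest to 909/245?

Expand x = 909/245 as a continued fraction with the Euclidean algorithm:
  909 = 3*245 + 174, so a_0 = 3.
  245 = 1*174 + 71, so a_1 = 1.
  174 = 2*71 + 32, so a_2 = 2.
  71 = 2*32 + 7, so a_3 = 2.
  32 = 4*7 + 4, so a_4 = 4.
  7 = 1*4 + 3, so a_5 = 1.
  4 = 1*3 + 1, so a_6 = 1.
  3 = 3*1 + 0, so a_7 = 3.
so x = [3; 1, 2, 2, 4, 1, 1, 3].
Convergents (p_i = a_i*p_{i-1} + p_{i-2}, q_i = a_i*q_{i-1} + q_{i-2} with p_{-2}=0, p_{-1}=1, q_{-2}=1, q_{-1}=0), until the denominator exceeds 34:
  i=0: a_0=3, p_0 = 3*1 + 0 = 3, q_0 = 3*0 + 1 = 1.
  i=1: a_1=1, p_1 = 1*3 + 1 = 4, q_1 = 1*1 + 0 = 1.
  i=2: a_2=2, p_2 = 2*4 + 3 = 11, q_2 = 2*1 + 1 = 3.
  i=3: a_3=2, p_3 = 2*11 + 4 = 26, q_3 = 2*3 + 1 = 7.
  i=4: a_4=4, p_4 = 4*26 + 11 = 115, q_4 = 4*7 + 3 = 31.
  i=5: a_5=1, p_5 = 1*115 + 26 = 141, q_5 = 1*31 + 7 = 38.
q_5 = 38 > 34, so the last convergent with denominator <= 34 is p_4/q_4 = 115/31.
The closest fraction with denominator <= 34 is either p_4/q_4 or the intermediate fraction (k*p_4 + p_3)/(k*q_4 + q_3) with the largest k >= 1 whose denominator stays <= 34; these approach x as k grows, and every other convergent or intermediate fraction in range is farther away.
Largest k: floor((34 - q_3)/q_4) = floor((34 - 7)/31) = 0.
Since k = 0, no intermediate fraction beyond p_4/q_4 has denominator <= 34, so the convergent 115/31 is the closest (its error is |909*31 - 115*245|/(245*31) = 4/7595).

115/31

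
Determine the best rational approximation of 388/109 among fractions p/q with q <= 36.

89/25

Expand x = 388/109 as a continued fraction with the Euclidean algorithm:
  388 = 3*109 + 61, so a_0 = 3.
  109 = 1*61 + 48, so a_1 = 1.
  61 = 1*48 + 13, so a_2 = 1.
  48 = 3*13 + 9, so a_3 = 3.
  13 = 1*9 + 4, so a_4 = 1.
  9 = 2*4 + 1, so a_5 = 2.
  4 = 4*1 + 0, so a_6 = 4.
so x = [3; 1, 1, 3, 1, 2, 4].
Convergents (p_i = a_i*p_{i-1} + p_{i-2}, q_i = a_i*q_{i-1} + q_{i-2} with p_{-2}=0, p_{-1}=1, q_{-2}=1, q_{-1}=0), until the denominator exceeds 36:
  i=0: a_0=3, p_0 = 3*1 + 0 = 3, q_0 = 3*0 + 1 = 1.
  i=1: a_1=1, p_1 = 1*3 + 1 = 4, q_1 = 1*1 + 0 = 1.
  i=2: a_2=1, p_2 = 1*4 + 3 = 7, q_2 = 1*1 + 1 = 2.
  i=3: a_3=3, p_3 = 3*7 + 4 = 25, q_3 = 3*2 + 1 = 7.
  i=4: a_4=1, p_4 = 1*25 + 7 = 32, q_4 = 1*7 + 2 = 9.
  i=5: a_5=2, p_5 = 2*32 + 25 = 89, q_5 = 2*9 + 7 = 25.
  i=6: a_6=4, p_6 = 4*89 + 32 = 388, q_6 = 4*25 + 9 = 109.
q_6 = 109 > 36, so the last convergent with denominator <= 36 is p_5/q_5 = 89/25.
The closest fraction with denominator <= 36 is either p_5/q_5 or the intermediate fraction (k*p_5 + p_4)/(k*q_5 + q_4) with the largest k >= 1 whose denominator stays <= 36; these approach x as k grows, and every other convergent or intermediate fraction in range is farther away.
Largest k: floor((36 - q_4)/q_5) = floor((36 - 9)/25) = 1.
That gives (1*89 + 32)/(1*25 + 9) = 121/34.
Compare the errors: |x - 89/25| = |388*25 - 89*109|/(109*25) = 1/2725, and |x - 121/34| = |388*34 - 121*109|/(109*34) = 3/3706.
Cross-multiplying, 1*3706 = 3706 < 8175 = 3*2725, so 1/2725 is smaller: the convergent 89/25 is closer to x than 121/34.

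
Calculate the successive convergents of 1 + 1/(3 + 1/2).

Using the convergent recurrence p_i = a_i*p_{i-1} + p_{i-2}, q_i = a_i*q_{i-1} + q_{i-2} with p_{-2}=0, p_{-1}=1, q_{-2}=1, q_{-1}=0:
  i=0: a_0=1, p_0 = 1*1 + 0 = 1, q_0 = 1*0 + 1 = 1.
  i=1: a_1=3, p_1 = 3*1 + 1 = 4, q_1 = 3*1 + 0 = 3.
  i=2: a_2=2, p_2 = 2*4 + 1 = 9, q_2 = 2*3 + 1 = 7.

1/1, 4/3, 9/7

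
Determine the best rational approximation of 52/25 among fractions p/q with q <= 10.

Expand x = 52/25 as a continued fraction with the Euclidean algorithm:
  52 = 2*25 + 2, so a_0 = 2.
  25 = 12*2 + 1, so a_1 = 12.
  2 = 2*1 + 0, so a_2 = 2.
so x = [2; 12, 2].
Convergents (p_i = a_i*p_{i-1} + p_{i-2}, q_i = a_i*q_{i-1} + q_{i-2} with p_{-2}=0, p_{-1}=1, q_{-2}=1, q_{-1}=0), until the denominator exceeds 10:
  i=0: a_0=2, p_0 = 2*1 + 0 = 2, q_0 = 2*0 + 1 = 1.
  i=1: a_1=12, p_1 = 12*2 + 1 = 25, q_1 = 12*1 + 0 = 12.
q_1 = 12 > 10, so the last convergent with denominator <= 10 is p_0/q_0 = 2/1.
The closest fraction with denominator <= 10 is either p_0/q_0 or the intermediate fraction (k*p_0 + p_{-1})/(k*q_0 + q_{-1}) with the largest k >= 1 whose denominator stays <= 10; these approach x as k grows, and every other convergent or intermediate fraction in range is farther away.
Largest k: floor((10 - q_{-1})/q_0) = floor((10 - 0)/1) = 10 (using the seeds p_{-1} = 1, q_{-1} = 0).
That gives (10*2 + 1)/(10*1 + 0) = 21/10.
Compare the errors: |x - 2/1| = |52*1 - 2*25|/(25*1) = 2/25, and |x - 21/10| = |52*10 - 21*25|/(25*10) = 5/250.
Cross-multiplying, 5*25 = 125 < 500 = 2*250, so 5/250 is smaller: the intermediate fraction 21/10 is closer to x than 2/1.

21/10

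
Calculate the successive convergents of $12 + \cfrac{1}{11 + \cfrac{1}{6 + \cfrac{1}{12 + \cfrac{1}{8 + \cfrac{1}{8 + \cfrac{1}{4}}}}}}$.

Using the convergent recurrence p_i = a_i*p_{i-1} + p_{i-2}, q_i = a_i*q_{i-1} + q_{i-2} with p_{-2}=0, p_{-1}=1, q_{-2}=1, q_{-1}=0:
  i=0: a_0=12, p_0 = 12*1 + 0 = 12, q_0 = 12*0 + 1 = 1.
  i=1: a_1=11, p_1 = 11*12 + 1 = 133, q_1 = 11*1 + 0 = 11.
  i=2: a_2=6, p_2 = 6*133 + 12 = 810, q_2 = 6*11 + 1 = 67.
  i=3: a_3=12, p_3 = 12*810 + 133 = 9853, q_3 = 12*67 + 11 = 815.
  i=4: a_4=8, p_4 = 8*9853 + 810 = 79634, q_4 = 8*815 + 67 = 6587.
  i=5: a_5=8, p_5 = 8*79634 + 9853 = 646925, q_5 = 8*6587 + 815 = 53511.
  i=6: a_6=4, p_6 = 4*646925 + 79634 = 2667334, q_6 = 4*53511 + 6587 = 220631.

12/1, 133/11, 810/67, 9853/815, 79634/6587, 646925/53511, 2667334/220631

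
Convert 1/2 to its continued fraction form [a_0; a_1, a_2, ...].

[0; 2]

Run the Euclidean algorithm on 1 and 2; the successive quotients are the partial quotients a_0, a_1, ... (each step inverts the fractional part left over by the previous one):
  1 = 0*2 + 1, so a_0 = 0.
  2 = 2*1 + 0, so a_1 = 2.
The remainder reaches 0 after 2 divisions, so the expansion has 2 partial quotients, read off in order.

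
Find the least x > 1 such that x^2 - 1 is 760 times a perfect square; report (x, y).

(x, y) = (52021, 1887)

First expand sqrt(760) as a continued fraction. With x_i = (sqrt(760) + m_i)/d_i and (m_0, d_0) = (0, 1): a_0 = floor(sqrt(760)) = 27, since 27^2 = 729 <= 760 < 784 = 28^2.
Iterate m_{i+1} = d_i*a_i - m_i, d_{i+1} = (760 - m_{i+1}^2)/d_i, a_{i+1} = floor((a_0 + m_{i+1})/d_{i+1}):
  m_1 = 1*27 - 0 = 27, d_1 = (760 - 27^2)/1 = 31/1 = 31, a_1 = floor((27 + 27)/31) = 1.
  m_2 = 31*1 - 27 = 4, d_2 = (760 - 4^2)/31 = 744/31 = 24, a_2 = floor((27 + 4)/24) = 1.
  m_3 = 24*1 - 4 = 20, d_3 = (760 - 20^2)/24 = 360/24 = 15, a_3 = floor((27 + 20)/15) = 3.
  m_4 = 15*3 - 20 = 25, d_4 = (760 - 25^2)/15 = 135/15 = 9, a_4 = floor((27 + 25)/9) = 5.
  m_5 = 9*5 - 25 = 20, d_5 = (760 - 20^2)/9 = 360/9 = 40, a_5 = floor((27 + 20)/40) = 1.
  m_6 = 40*1 - 20 = 20, d_6 = (760 - 20^2)/40 = 360/40 = 9, a_6 = floor((27 + 20)/9) = 5.
  m_7 = 9*5 - 20 = 25, d_7 = (760 - 25^2)/9 = 135/9 = 15, a_7 = floor((27 + 25)/15) = 3.
  m_8 = 15*3 - 25 = 20, d_8 = (760 - 20^2)/15 = 360/15 = 24, a_8 = floor((27 + 20)/24) = 1.
  m_9 = 24*1 - 20 = 4, d_9 = (760 - 4^2)/24 = 744/24 = 31, a_9 = floor((27 + 4)/31) = 1.
  m_10 = 31*1 - 4 = 27, d_10 = (760 - 27^2)/31 = 31/31 = 1, a_10 = floor((27 + 27)/1) = 54.
  m_11 = 1*54 - 27 = 27, d_11 = (760 - 27^2)/1 = 31/1 = 31: (m_11, d_11) = (m_1, d_1) = (27, 31), so from here the quotients repeat a_1, ..., a_10; the period length is 10.
So sqrt(760) = [27; (1, 1, 3, 5, 1, 5, 3, 1, 1, 54)] with period length k = 10.
k is even, so the fundamental solution of x^2 - 760y^2 = 1 is (p_{k-1}, q_{k-1}) = (p_9, q_9); compute convergents through index 9.
Convergents (p_i = a_i*p_{i-1} + p_{i-2}, q_i = a_i*q_{i-1} + q_{i-2} with p_{-2}=0, p_{-1}=1, q_{-2}=1, q_{-1}=0):
  i=0: a_0=27, p_0 = 27*1 + 0 = 27, q_0 = 27*0 + 1 = 1.
  i=1: a_1=1, p_1 = 1*27 + 1 = 28, q_1 = 1*1 + 0 = 1.
  i=2: a_2=1, p_2 = 1*28 + 27 = 55, q_2 = 1*1 + 1 = 2.
  i=3: a_3=3, p_3 = 3*55 + 28 = 193, q_3 = 3*2 + 1 = 7.
  i=4: a_4=5, p_4 = 5*193 + 55 = 1020, q_4 = 5*7 + 2 = 37.
  i=5: a_5=1, p_5 = 1*1020 + 193 = 1213, q_5 = 1*37 + 7 = 44.
  i=6: a_6=5, p_6 = 5*1213 + 1020 = 7085, q_6 = 5*44 + 37 = 257.
  i=7: a_7=3, p_7 = 3*7085 + 1213 = 22468, q_7 = 3*257 + 44 = 815.
  i=8: a_8=1, p_8 = 1*22468 + 7085 = 29553, q_8 = 1*815 + 257 = 1072.
  i=9: a_9=1, p_9 = 1*29553 + 22468 = 52021, q_9 = 1*1072 + 815 = 1887.
Check: 52021^2 - 760*1887^2 = 2706184441 - 2706184440 = 1, so (x, y) = (52021, 1887) solves the equation, and by the theorem it is the least positive solution.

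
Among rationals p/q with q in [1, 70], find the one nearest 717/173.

286/69

Expand x = 717/173 as a continued fraction with the Euclidean algorithm:
  717 = 4*173 + 25, so a_0 = 4.
  173 = 6*25 + 23, so a_1 = 6.
  25 = 1*23 + 2, so a_2 = 1.
  23 = 11*2 + 1, so a_3 = 11.
  2 = 2*1 + 0, so a_4 = 2.
so x = [4; 6, 1, 11, 2].
Convergents (p_i = a_i*p_{i-1} + p_{i-2}, q_i = a_i*q_{i-1} + q_{i-2} with p_{-2}=0, p_{-1}=1, q_{-2}=1, q_{-1}=0), until the denominator exceeds 70:
  i=0: a_0=4, p_0 = 4*1 + 0 = 4, q_0 = 4*0 + 1 = 1.
  i=1: a_1=6, p_1 = 6*4 + 1 = 25, q_1 = 6*1 + 0 = 6.
  i=2: a_2=1, p_2 = 1*25 + 4 = 29, q_2 = 1*6 + 1 = 7.
  i=3: a_3=11, p_3 = 11*29 + 25 = 344, q_3 = 11*7 + 6 = 83.
q_3 = 83 > 70, so the last convergent with denominator <= 70 is p_2/q_2 = 29/7.
The closest fraction with denominator <= 70 is either p_2/q_2 or the intermediate fraction (k*p_2 + p_1)/(k*q_2 + q_1) with the largest k >= 1 whose denominator stays <= 70; these approach x as k grows, and every other convergent or intermediate fraction in range is farther away.
Largest k: floor((70 - q_1)/q_2) = floor((70 - 6)/7) = 9.
That gives (9*29 + 25)/(9*7 + 6) = 286/69.
Compare the errors: |x - 29/7| = |717*7 - 29*173|/(173*7) = 2/1211, and |x - 286/69| = |717*69 - 286*173|/(173*69) = 5/11937.
Cross-multiplying, 5*1211 = 6055 < 23874 = 2*11937, so 5/11937 is smaller: the intermediate fraction 286/69 is closer to x than 29/7.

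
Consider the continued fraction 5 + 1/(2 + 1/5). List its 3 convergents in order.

5/1, 11/2, 60/11

Using the convergent recurrence p_i = a_i*p_{i-1} + p_{i-2}, q_i = a_i*q_{i-1} + q_{i-2} with p_{-2}=0, p_{-1}=1, q_{-2}=1, q_{-1}=0:
  i=0: a_0=5, p_0 = 5*1 + 0 = 5, q_0 = 5*0 + 1 = 1.
  i=1: a_1=2, p_1 = 2*5 + 1 = 11, q_1 = 2*1 + 0 = 2.
  i=2: a_2=5, p_2 = 5*11 + 5 = 60, q_2 = 5*2 + 1 = 11.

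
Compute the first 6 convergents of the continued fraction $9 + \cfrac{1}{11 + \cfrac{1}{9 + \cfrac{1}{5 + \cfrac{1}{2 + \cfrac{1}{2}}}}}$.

9/1, 100/11, 909/100, 4645/511, 10199/1122, 25043/2755

Using the convergent recurrence p_i = a_i*p_{i-1} + p_{i-2}, q_i = a_i*q_{i-1} + q_{i-2} with p_{-2}=0, p_{-1}=1, q_{-2}=1, q_{-1}=0:
  i=0: a_0=9, p_0 = 9*1 + 0 = 9, q_0 = 9*0 + 1 = 1.
  i=1: a_1=11, p_1 = 11*9 + 1 = 100, q_1 = 11*1 + 0 = 11.
  i=2: a_2=9, p_2 = 9*100 + 9 = 909, q_2 = 9*11 + 1 = 100.
  i=3: a_3=5, p_3 = 5*909 + 100 = 4645, q_3 = 5*100 + 11 = 511.
  i=4: a_4=2, p_4 = 2*4645 + 909 = 10199, q_4 = 2*511 + 100 = 1122.
  i=5: a_5=2, p_5 = 2*10199 + 4645 = 25043, q_5 = 2*1122 + 511 = 2755.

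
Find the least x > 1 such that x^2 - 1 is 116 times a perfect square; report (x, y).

(x, y) = (9801, 910)

First expand sqrt(116) as a continued fraction. With x_i = (sqrt(116) + m_i)/d_i and (m_0, d_0) = (0, 1): a_0 = floor(sqrt(116)) = 10, since 10^2 = 100 <= 116 < 121 = 11^2.
Iterate m_{i+1} = d_i*a_i - m_i, d_{i+1} = (116 - m_{i+1}^2)/d_i, a_{i+1} = floor((a_0 + m_{i+1})/d_{i+1}):
  m_1 = 1*10 - 0 = 10, d_1 = (116 - 10^2)/1 = 16/1 = 16, a_1 = floor((10 + 10)/16) = 1.
  m_2 = 16*1 - 10 = 6, d_2 = (116 - 6^2)/16 = 80/16 = 5, a_2 = floor((10 + 6)/5) = 3.
  m_3 = 5*3 - 6 = 9, d_3 = (116 - 9^2)/5 = 35/5 = 7, a_3 = floor((10 + 9)/7) = 2.
  m_4 = 7*2 - 9 = 5, d_4 = (116 - 5^2)/7 = 91/7 = 13, a_4 = floor((10 + 5)/13) = 1.
  m_5 = 13*1 - 5 = 8, d_5 = (116 - 8^2)/13 = 52/13 = 4, a_5 = floor((10 + 8)/4) = 4.
  m_6 = 4*4 - 8 = 8, d_6 = (116 - 8^2)/4 = 52/4 = 13, a_6 = floor((10 + 8)/13) = 1.
  m_7 = 13*1 - 8 = 5, d_7 = (116 - 5^2)/13 = 91/13 = 7, a_7 = floor((10 + 5)/7) = 2.
  m_8 = 7*2 - 5 = 9, d_8 = (116 - 9^2)/7 = 35/7 = 5, a_8 = floor((10 + 9)/5) = 3.
  m_9 = 5*3 - 9 = 6, d_9 = (116 - 6^2)/5 = 80/5 = 16, a_9 = floor((10 + 6)/16) = 1.
  m_10 = 16*1 - 6 = 10, d_10 = (116 - 10^2)/16 = 16/16 = 1, a_10 = floor((10 + 10)/1) = 20.
  m_11 = 1*20 - 10 = 10, d_11 = (116 - 10^2)/1 = 16/1 = 16: (m_11, d_11) = (m_1, d_1) = (10, 16), so from here the quotients repeat a_1, ..., a_10; the period length is 10.
So sqrt(116) = [10; (1, 3, 2, 1, 4, 1, 2, 3, 1, 20)] with period length k = 10.
k is even, so the fundamental solution of x^2 - 116y^2 = 1 is (p_{k-1}, q_{k-1}) = (p_9, q_9); compute convergents through index 9.
Convergents (p_i = a_i*p_{i-1} + p_{i-2}, q_i = a_i*q_{i-1} + q_{i-2} with p_{-2}=0, p_{-1}=1, q_{-2}=1, q_{-1}=0):
  i=0: a_0=10, p_0 = 10*1 + 0 = 10, q_0 = 10*0 + 1 = 1.
  i=1: a_1=1, p_1 = 1*10 + 1 = 11, q_1 = 1*1 + 0 = 1.
  i=2: a_2=3, p_2 = 3*11 + 10 = 43, q_2 = 3*1 + 1 = 4.
  i=3: a_3=2, p_3 = 2*43 + 11 = 97, q_3 = 2*4 + 1 = 9.
  i=4: a_4=1, p_4 = 1*97 + 43 = 140, q_4 = 1*9 + 4 = 13.
  i=5: a_5=4, p_5 = 4*140 + 97 = 657, q_5 = 4*13 + 9 = 61.
  i=6: a_6=1, p_6 = 1*657 + 140 = 797, q_6 = 1*61 + 13 = 74.
  i=7: a_7=2, p_7 = 2*797 + 657 = 2251, q_7 = 2*74 + 61 = 209.
  i=8: a_8=3, p_8 = 3*2251 + 797 = 7550, q_8 = 3*209 + 74 = 701.
  i=9: a_9=1, p_9 = 1*7550 + 2251 = 9801, q_9 = 1*701 + 209 = 910.
Check: 9801^2 - 116*910^2 = 96059601 - 96059600 = 1, so (x, y) = (9801, 910) solves the equation, and by the theorem it is the least positive solution.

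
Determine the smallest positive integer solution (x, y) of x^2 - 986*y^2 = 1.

(x, y) = (49299, 1570)

First expand sqrt(986) as a continued fraction. With x_i = (sqrt(986) + m_i)/d_i and (m_0, d_0) = (0, 1): a_0 = floor(sqrt(986)) = 31, since 31^2 = 961 <= 986 < 1024 = 32^2.
Iterate m_{i+1} = d_i*a_i - m_i, d_{i+1} = (986 - m_{i+1}^2)/d_i, a_{i+1} = floor((a_0 + m_{i+1})/d_{i+1}):
  m_1 = 1*31 - 0 = 31, d_1 = (986 - 31^2)/1 = 25/1 = 25, a_1 = floor((31 + 31)/25) = 2.
  m_2 = 25*2 - 31 = 19, d_2 = (986 - 19^2)/25 = 625/25 = 25, a_2 = floor((31 + 19)/25) = 2.
  m_3 = 25*2 - 19 = 31, d_3 = (986 - 31^2)/25 = 25/25 = 1, a_3 = floor((31 + 31)/1) = 62.
  m_4 = 1*62 - 31 = 31, d_4 = (986 - 31^2)/1 = 25/1 = 25: (m_4, d_4) = (m_1, d_1) = (31, 25), so from here the quotients repeat a_1, ..., a_3; the period length is 3.
So sqrt(986) = [31; (2, 2, 62)] with period length k = 3.
k is odd, so (p_{k-1}, q_{k-1}) only solves x^2 - 986y^2 = -1 and the fundamental solution of x^2 - 986y^2 = 1 is (p_{2k-1}, q_{2k-1}) = (p_5, q_5); compute convergents through index 5, running through the period twice.
Convergents (p_i = a_i*p_{i-1} + p_{i-2}, q_i = a_i*q_{i-1} + q_{i-2} with p_{-2}=0, p_{-1}=1, q_{-2}=1, q_{-1}=0):
  i=0: a_0=31, p_0 = 31*1 + 0 = 31, q_0 = 31*0 + 1 = 1.
  i=1: a_1=2, p_1 = 2*31 + 1 = 63, q_1 = 2*1 + 0 = 2.
  i=2: a_2=2, p_2 = 2*63 + 31 = 157, q_2 = 2*2 + 1 = 5.
  i=3: a_3=62, p_3 = 62*157 + 63 = 9797, q_3 = 62*5 + 2 = 312.
  i=4: a_4=2, p_4 = 2*9797 + 157 = 19751, q_4 = 2*312 + 5 = 629.
  i=5: a_5=2, p_5 = 2*19751 + 9797 = 49299, q_5 = 2*629 + 312 = 1570.
Indeed p_2^2 - 986*q_2^2 = 24649 - 24650 = -1, not +1.
Check: 49299^2 - 986*1570^2 = 2430391401 - 2430391400 = 1, so (x, y) = (49299, 1570) solves the equation, and by the theorem it is the least positive solution.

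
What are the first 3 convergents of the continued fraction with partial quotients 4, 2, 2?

Using the convergent recurrence p_i = a_i*p_{i-1} + p_{i-2}, q_i = a_i*q_{i-1} + q_{i-2} with p_{-2}=0, p_{-1}=1, q_{-2}=1, q_{-1}=0:
  i=0: a_0=4, p_0 = 4*1 + 0 = 4, q_0 = 4*0 + 1 = 1.
  i=1: a_1=2, p_1 = 2*4 + 1 = 9, q_1 = 2*1 + 0 = 2.
  i=2: a_2=2, p_2 = 2*9 + 4 = 22, q_2 = 2*2 + 1 = 5.

4/1, 9/2, 22/5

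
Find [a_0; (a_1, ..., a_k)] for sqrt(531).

Write x_i = (sqrt(531) + m_i)/d_i with (m_0, d_0) = (0, 1). a_0 = floor(sqrt(531)) = 23, since 23^2 = 529 <= 531 < 576 = 24^2.
Iterate m_{i+1} = d_i*a_i - m_i, d_{i+1} = (531 - m_{i+1}^2)/d_i, a_{i+1} = floor((a_0 + m_{i+1})/d_{i+1}):
  m_1 = 1*23 - 0 = 23, d_1 = (531 - 23^2)/1 = 2/1 = 2, a_1 = floor((23 + 23)/2) = 23.
  m_2 = 2*23 - 23 = 23, d_2 = (531 - 23^2)/2 = 2/2 = 1, a_2 = floor((23 + 23)/1) = 46.
  m_3 = 1*46 - 23 = 23, d_3 = (531 - 23^2)/1 = 2/1 = 2: (m_3, d_3) = (m_1, d_1) = (23, 2), so from here the quotients repeat a_1, a_2; the period length is 2.
Hence the expansion of sqrt(531) is a_0 = 23 followed by the repeating block 23, 46 (period 2).

[23; (23, 46)]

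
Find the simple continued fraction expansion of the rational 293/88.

Run the Euclidean algorithm on 293 and 88; the successive quotients are the partial quotients a_0, a_1, ... (each step inverts the fractional part left over by the previous one):
  293 = 3*88 + 29, so a_0 = 3.
  88 = 3*29 + 1, so a_1 = 3.
  29 = 29*1 + 0, so a_2 = 29.
The remainder reaches 0 after 3 divisions, so the expansion has 3 partial quotients, read off in order.

[3; 3, 29]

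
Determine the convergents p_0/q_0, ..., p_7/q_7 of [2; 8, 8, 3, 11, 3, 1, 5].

Using the convergent recurrence p_i = a_i*p_{i-1} + p_{i-2}, q_i = a_i*q_{i-1} + q_{i-2} with p_{-2}=0, p_{-1}=1, q_{-2}=1, q_{-1}=0:
  i=0: a_0=2, p_0 = 2*1 + 0 = 2, q_0 = 2*0 + 1 = 1.
  i=1: a_1=8, p_1 = 8*2 + 1 = 17, q_1 = 8*1 + 0 = 8.
  i=2: a_2=8, p_2 = 8*17 + 2 = 138, q_2 = 8*8 + 1 = 65.
  i=3: a_3=3, p_3 = 3*138 + 17 = 431, q_3 = 3*65 + 8 = 203.
  i=4: a_4=11, p_4 = 11*431 + 138 = 4879, q_4 = 11*203 + 65 = 2298.
  i=5: a_5=3, p_5 = 3*4879 + 431 = 15068, q_5 = 3*2298 + 203 = 7097.
  i=6: a_6=1, p_6 = 1*15068 + 4879 = 19947, q_6 = 1*7097 + 2298 = 9395.
  i=7: a_7=5, p_7 = 5*19947 + 15068 = 114803, q_7 = 5*9395 + 7097 = 54072.

2/1, 17/8, 138/65, 431/203, 4879/2298, 15068/7097, 19947/9395, 114803/54072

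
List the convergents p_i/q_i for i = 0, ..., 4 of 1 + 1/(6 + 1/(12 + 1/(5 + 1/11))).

1/1, 7/6, 85/73, 432/371, 4837/4154

Using the convergent recurrence p_i = a_i*p_{i-1} + p_{i-2}, q_i = a_i*q_{i-1} + q_{i-2} with p_{-2}=0, p_{-1}=1, q_{-2}=1, q_{-1}=0:
  i=0: a_0=1, p_0 = 1*1 + 0 = 1, q_0 = 1*0 + 1 = 1.
  i=1: a_1=6, p_1 = 6*1 + 1 = 7, q_1 = 6*1 + 0 = 6.
  i=2: a_2=12, p_2 = 12*7 + 1 = 85, q_2 = 12*6 + 1 = 73.
  i=3: a_3=5, p_3 = 5*85 + 7 = 432, q_3 = 5*73 + 6 = 371.
  i=4: a_4=11, p_4 = 11*432 + 85 = 4837, q_4 = 11*371 + 73 = 4154.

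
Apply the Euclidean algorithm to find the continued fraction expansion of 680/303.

[2; 4, 10, 1, 1, 3]

Run the Euclidean algorithm on 680 and 303; the successive quotients are the partial quotients a_0, a_1, ... (each step inverts the fractional part left over by the previous one):
  680 = 2*303 + 74, so a_0 = 2.
  303 = 4*74 + 7, so a_1 = 4.
  74 = 10*7 + 4, so a_2 = 10.
  7 = 1*4 + 3, so a_3 = 1.
  4 = 1*3 + 1, so a_4 = 1.
  3 = 3*1 + 0, so a_5 = 3.
The remainder reaches 0 after 6 divisions, so the expansion has 6 partial quotients, read off in order.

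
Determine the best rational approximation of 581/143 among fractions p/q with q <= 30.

Expand x = 581/143 as a continued fraction with the Euclidean algorithm:
  581 = 4*143 + 9, so a_0 = 4.
  143 = 15*9 + 8, so a_1 = 15.
  9 = 1*8 + 1, so a_2 = 1.
  8 = 8*1 + 0, so a_3 = 8.
so x = [4; 15, 1, 8].
Convergents (p_i = a_i*p_{i-1} + p_{i-2}, q_i = a_i*q_{i-1} + q_{i-2} with p_{-2}=0, p_{-1}=1, q_{-2}=1, q_{-1}=0), until the denominator exceeds 30:
  i=0: a_0=4, p_0 = 4*1 + 0 = 4, q_0 = 4*0 + 1 = 1.
  i=1: a_1=15, p_1 = 15*4 + 1 = 61, q_1 = 15*1 + 0 = 15.
  i=2: a_2=1, p_2 = 1*61 + 4 = 65, q_2 = 1*15 + 1 = 16.
  i=3: a_3=8, p_3 = 8*65 + 61 = 581, q_3 = 8*16 + 15 = 143.
q_3 = 143 > 30, so the last convergent with denominator <= 30 is p_2/q_2 = 65/16.
The closest fraction with denominator <= 30 is either p_2/q_2 or the intermediate fraction (k*p_2 + p_1)/(k*q_2 + q_1) with the largest k >= 1 whose denominator stays <= 30; these approach x as k grows, and every other convergent or intermediate fraction in range is farther away.
Largest k: floor((30 - q_1)/q_2) = floor((30 - 15)/16) = 0.
Since k = 0, no intermediate fraction beyond p_2/q_2 has denominator <= 30, so the convergent 65/16 is the closest (its error is |581*16 - 65*143|/(143*16) = 1/2288).

65/16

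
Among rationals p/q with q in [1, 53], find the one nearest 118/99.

31/26

Expand x = 118/99 as a continued fraction with the Euclidean algorithm:
  118 = 1*99 + 19, so a_0 = 1.
  99 = 5*19 + 4, so a_1 = 5.
  19 = 4*4 + 3, so a_2 = 4.
  4 = 1*3 + 1, so a_3 = 1.
  3 = 3*1 + 0, so a_4 = 3.
so x = [1; 5, 4, 1, 3].
Convergents (p_i = a_i*p_{i-1} + p_{i-2}, q_i = a_i*q_{i-1} + q_{i-2} with p_{-2}=0, p_{-1}=1, q_{-2}=1, q_{-1}=0), until the denominator exceeds 53:
  i=0: a_0=1, p_0 = 1*1 + 0 = 1, q_0 = 1*0 + 1 = 1.
  i=1: a_1=5, p_1 = 5*1 + 1 = 6, q_1 = 5*1 + 0 = 5.
  i=2: a_2=4, p_2 = 4*6 + 1 = 25, q_2 = 4*5 + 1 = 21.
  i=3: a_3=1, p_3 = 1*25 + 6 = 31, q_3 = 1*21 + 5 = 26.
  i=4: a_4=3, p_4 = 3*31 + 25 = 118, q_4 = 3*26 + 21 = 99.
q_4 = 99 > 53, so the last convergent with denominator <= 53 is p_3/q_3 = 31/26.
The closest fraction with denominator <= 53 is either p_3/q_3 or the intermediate fraction (k*p_3 + p_2)/(k*q_3 + q_2) with the largest k >= 1 whose denominator stays <= 53; these approach x as k grows, and every other convergent or intermediate fraction in range is farther away.
Largest k: floor((53 - q_2)/q_3) = floor((53 - 21)/26) = 1.
That gives (1*31 + 25)/(1*26 + 21) = 56/47.
Compare the errors: |x - 31/26| = |118*26 - 31*99|/(99*26) = 1/2574, and |x - 56/47| = |118*47 - 56*99|/(99*47) = 2/4653.
Cross-multiplying, 1*4653 = 4653 < 5148 = 2*2574, so 1/2574 is smaller: the convergent 31/26 is closer to x than 56/47.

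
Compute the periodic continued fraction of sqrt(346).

Write x_i = (sqrt(346) + m_i)/d_i with (m_0, d_0) = (0, 1). a_0 = floor(sqrt(346)) = 18, since 18^2 = 324 <= 346 < 361 = 19^2.
Iterate m_{i+1} = d_i*a_i - m_i, d_{i+1} = (346 - m_{i+1}^2)/d_i, a_{i+1} = floor((a_0 + m_{i+1})/d_{i+1}):
  m_1 = 1*18 - 0 = 18, d_1 = (346 - 18^2)/1 = 22/1 = 22, a_1 = floor((18 + 18)/22) = 1.
  m_2 = 22*1 - 18 = 4, d_2 = (346 - 4^2)/22 = 330/22 = 15, a_2 = floor((18 + 4)/15) = 1.
  m_3 = 15*1 - 4 = 11, d_3 = (346 - 11^2)/15 = 225/15 = 15, a_3 = floor((18 + 11)/15) = 1.
  m_4 = 15*1 - 11 = 4, d_4 = (346 - 4^2)/15 = 330/15 = 22, a_4 = floor((18 + 4)/22) = 1.
  m_5 = 22*1 - 4 = 18, d_5 = (346 - 18^2)/22 = 22/22 = 1, a_5 = floor((18 + 18)/1) = 36.
  m_6 = 1*36 - 18 = 18, d_6 = (346 - 18^2)/1 = 22/1 = 22: (m_6, d_6) = (m_1, d_1) = (18, 22), so from here the quotients repeat a_1, ..., a_5; the period length is 5.
Hence the expansion of sqrt(346) is a_0 = 18 followed by the repeating block 1, 1, 1, 1, 36 (period 5).

[18; (1, 1, 1, 1, 36)]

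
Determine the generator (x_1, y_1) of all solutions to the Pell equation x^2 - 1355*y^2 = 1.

(x, y) = (1823289, 49532)

First expand sqrt(1355) as a continued fraction. With x_i = (sqrt(1355) + m_i)/d_i and (m_0, d_0) = (0, 1): a_0 = floor(sqrt(1355)) = 36, since 36^2 = 1296 <= 1355 < 1369 = 37^2.
Iterate m_{i+1} = d_i*a_i - m_i, d_{i+1} = (1355 - m_{i+1}^2)/d_i, a_{i+1} = floor((a_0 + m_{i+1})/d_{i+1}):
  m_1 = 1*36 - 0 = 36, d_1 = (1355 - 36^2)/1 = 59/1 = 59, a_1 = floor((36 + 36)/59) = 1.
  m_2 = 59*1 - 36 = 23, d_2 = (1355 - 23^2)/59 = 826/59 = 14, a_2 = floor((36 + 23)/14) = 4.
  m_3 = 14*4 - 23 = 33, d_3 = (1355 - 33^2)/14 = 266/14 = 19, a_3 = floor((36 + 33)/19) = 3.
  m_4 = 19*3 - 33 = 24, d_4 = (1355 - 24^2)/19 = 779/19 = 41, a_4 = floor((36 + 24)/41) = 1.
  m_5 = 41*1 - 24 = 17, d_5 = (1355 - 17^2)/41 = 1066/41 = 26, a_5 = floor((36 + 17)/26) = 2.
  m_6 = 26*2 - 17 = 35, d_6 = (1355 - 35^2)/26 = 130/26 = 5, a_6 = floor((36 + 35)/5) = 14.
  m_7 = 5*14 - 35 = 35, d_7 = (1355 - 35^2)/5 = 130/5 = 26, a_7 = floor((36 + 35)/26) = 2.
  m_8 = 26*2 - 35 = 17, d_8 = (1355 - 17^2)/26 = 1066/26 = 41, a_8 = floor((36 + 17)/41) = 1.
  m_9 = 41*1 - 17 = 24, d_9 = (1355 - 24^2)/41 = 779/41 = 19, a_9 = floor((36 + 24)/19) = 3.
  m_10 = 19*3 - 24 = 33, d_10 = (1355 - 33^2)/19 = 266/19 = 14, a_10 = floor((36 + 33)/14) = 4.
  m_11 = 14*4 - 33 = 23, d_11 = (1355 - 23^2)/14 = 826/14 = 59, a_11 = floor((36 + 23)/59) = 1.
  m_12 = 59*1 - 23 = 36, d_12 = (1355 - 36^2)/59 = 59/59 = 1, a_12 = floor((36 + 36)/1) = 72.
  m_13 = 1*72 - 36 = 36, d_13 = (1355 - 36^2)/1 = 59/1 = 59: (m_13, d_13) = (m_1, d_1) = (36, 59), so from here the quotients repeat a_1, ..., a_12; the period length is 12.
So sqrt(1355) = [36; (1, 4, 3, 1, 2, 14, 2, 1, 3, 4, 1, 72)] with period length k = 12.
k is even, so the fundamental solution of x^2 - 1355y^2 = 1 is (p_{k-1}, q_{k-1}) = (p_11, q_11); compute convergents through index 11.
Convergents (p_i = a_i*p_{i-1} + p_{i-2}, q_i = a_i*q_{i-1} + q_{i-2} with p_{-2}=0, p_{-1}=1, q_{-2}=1, q_{-1}=0):
  i=0: a_0=36, p_0 = 36*1 + 0 = 36, q_0 = 36*0 + 1 = 1.
  i=1: a_1=1, p_1 = 1*36 + 1 = 37, q_1 = 1*1 + 0 = 1.
  i=2: a_2=4, p_2 = 4*37 + 36 = 184, q_2 = 4*1 + 1 = 5.
  i=3: a_3=3, p_3 = 3*184 + 37 = 589, q_3 = 3*5 + 1 = 16.
  i=4: a_4=1, p_4 = 1*589 + 184 = 773, q_4 = 1*16 + 5 = 21.
  i=5: a_5=2, p_5 = 2*773 + 589 = 2135, q_5 = 2*21 + 16 = 58.
  i=6: a_6=14, p_6 = 14*2135 + 773 = 30663, q_6 = 14*58 + 21 = 833.
  i=7: a_7=2, p_7 = 2*30663 + 2135 = 63461, q_7 = 2*833 + 58 = 1724.
  i=8: a_8=1, p_8 = 1*63461 + 30663 = 94124, q_8 = 1*1724 + 833 = 2557.
  i=9: a_9=3, p_9 = 3*94124 + 63461 = 345833, q_9 = 3*2557 + 1724 = 9395.
  i=10: a_10=4, p_10 = 4*345833 + 94124 = 1477456, q_10 = 4*9395 + 2557 = 40137.
  i=11: a_11=1, p_11 = 1*1477456 + 345833 = 1823289, q_11 = 1*40137 + 9395 = 49532.
Check: 1823289^2 - 1355*49532^2 = 3324382777521 - 3324382777520 = 1, so (x, y) = (1823289, 49532) solves the equation, and by the theorem it is the least positive solution.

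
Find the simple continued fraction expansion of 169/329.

[0; 1, 1, 17, 1, 3, 2]

Run the Euclidean algorithm on 169 and 329; the successive quotients are the partial quotients a_0, a_1, ... (each step inverts the fractional part left over by the previous one):
  169 = 0*329 + 169, so a_0 = 0.
  329 = 1*169 + 160, so a_1 = 1.
  169 = 1*160 + 9, so a_2 = 1.
  160 = 17*9 + 7, so a_3 = 17.
  9 = 1*7 + 2, so a_4 = 1.
  7 = 3*2 + 1, so a_5 = 3.
  2 = 2*1 + 0, so a_6 = 2.
The remainder reaches 0 after 7 divisions, so the expansion has 7 partial quotients, read off in order.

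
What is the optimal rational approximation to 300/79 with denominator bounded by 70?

262/69

Expand x = 300/79 as a continued fraction with the Euclidean algorithm:
  300 = 3*79 + 63, so a_0 = 3.
  79 = 1*63 + 16, so a_1 = 1.
  63 = 3*16 + 15, so a_2 = 3.
  16 = 1*15 + 1, so a_3 = 1.
  15 = 15*1 + 0, so a_4 = 15.
so x = [3; 1, 3, 1, 15].
Convergents (p_i = a_i*p_{i-1} + p_{i-2}, q_i = a_i*q_{i-1} + q_{i-2} with p_{-2}=0, p_{-1}=1, q_{-2}=1, q_{-1}=0), until the denominator exceeds 70:
  i=0: a_0=3, p_0 = 3*1 + 0 = 3, q_0 = 3*0 + 1 = 1.
  i=1: a_1=1, p_1 = 1*3 + 1 = 4, q_1 = 1*1 + 0 = 1.
  i=2: a_2=3, p_2 = 3*4 + 3 = 15, q_2 = 3*1 + 1 = 4.
  i=3: a_3=1, p_3 = 1*15 + 4 = 19, q_3 = 1*4 + 1 = 5.
  i=4: a_4=15, p_4 = 15*19 + 15 = 300, q_4 = 15*5 + 4 = 79.
q_4 = 79 > 70, so the last convergent with denominator <= 70 is p_3/q_3 = 19/5.
The closest fraction with denominator <= 70 is either p_3/q_3 or the intermediate fraction (k*p_3 + p_2)/(k*q_3 + q_2) with the largest k >= 1 whose denominator stays <= 70; these approach x as k grows, and every other convergent or intermediate fraction in range is farther away.
Largest k: floor((70 - q_2)/q_3) = floor((70 - 4)/5) = 13.
That gives (13*19 + 15)/(13*5 + 4) = 262/69.
Compare the errors: |x - 19/5| = |300*5 - 19*79|/(79*5) = 1/395, and |x - 262/69| = |300*69 - 262*79|/(79*69) = 2/5451.
Cross-multiplying, 2*395 = 790 < 5451 = 1*5451, so 2/5451 is smaller: the intermediate fraction 262/69 is closer to x than 19/5.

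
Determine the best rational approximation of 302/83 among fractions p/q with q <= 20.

40/11

Expand x = 302/83 as a continued fraction with the Euclidean algorithm:
  302 = 3*83 + 53, so a_0 = 3.
  83 = 1*53 + 30, so a_1 = 1.
  53 = 1*30 + 23, so a_2 = 1.
  30 = 1*23 + 7, so a_3 = 1.
  23 = 3*7 + 2, so a_4 = 3.
  7 = 3*2 + 1, so a_5 = 3.
  2 = 2*1 + 0, so a_6 = 2.
so x = [3; 1, 1, 1, 3, 3, 2].
Convergents (p_i = a_i*p_{i-1} + p_{i-2}, q_i = a_i*q_{i-1} + q_{i-2} with p_{-2}=0, p_{-1}=1, q_{-2}=1, q_{-1}=0), until the denominator exceeds 20:
  i=0: a_0=3, p_0 = 3*1 + 0 = 3, q_0 = 3*0 + 1 = 1.
  i=1: a_1=1, p_1 = 1*3 + 1 = 4, q_1 = 1*1 + 0 = 1.
  i=2: a_2=1, p_2 = 1*4 + 3 = 7, q_2 = 1*1 + 1 = 2.
  i=3: a_3=1, p_3 = 1*7 + 4 = 11, q_3 = 1*2 + 1 = 3.
  i=4: a_4=3, p_4 = 3*11 + 7 = 40, q_4 = 3*3 + 2 = 11.
  i=5: a_5=3, p_5 = 3*40 + 11 = 131, q_5 = 3*11 + 3 = 36.
q_5 = 36 > 20, so the last convergent with denominator <= 20 is p_4/q_4 = 40/11.
The closest fraction with denominator <= 20 is either p_4/q_4 or the intermediate fraction (k*p_4 + p_3)/(k*q_4 + q_3) with the largest k >= 1 whose denominator stays <= 20; these approach x as k grows, and every other convergent or intermediate fraction in range is farther away.
Largest k: floor((20 - q_3)/q_4) = floor((20 - 3)/11) = 1.
That gives (1*40 + 11)/(1*11 + 3) = 51/14.
Compare the errors: |x - 40/11| = |302*11 - 40*83|/(83*11) = 2/913, and |x - 51/14| = |302*14 - 51*83|/(83*14) = 5/1162.
Cross-multiplying, 2*1162 = 2324 < 4565 = 5*913, so 2/913 is smaller: the convergent 40/11 is closer to x than 51/14.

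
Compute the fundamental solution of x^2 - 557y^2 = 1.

First expand sqrt(557) as a continued fraction. With x_i = (sqrt(557) + m_i)/d_i and (m_0, d_0) = (0, 1): a_0 = floor(sqrt(557)) = 23, since 23^2 = 529 <= 557 < 576 = 24^2.
Iterate m_{i+1} = d_i*a_i - m_i, d_{i+1} = (557 - m_{i+1}^2)/d_i, a_{i+1} = floor((a_0 + m_{i+1})/d_{i+1}):
  m_1 = 1*23 - 0 = 23, d_1 = (557 - 23^2)/1 = 28/1 = 28, a_1 = floor((23 + 23)/28) = 1.
  m_2 = 28*1 - 23 = 5, d_2 = (557 - 5^2)/28 = 532/28 = 19, a_2 = floor((23 + 5)/19) = 1.
  m_3 = 19*1 - 5 = 14, d_3 = (557 - 14^2)/19 = 361/19 = 19, a_3 = floor((23 + 14)/19) = 1.
  m_4 = 19*1 - 14 = 5, d_4 = (557 - 5^2)/19 = 532/19 = 28, a_4 = floor((23 + 5)/28) = 1.
  m_5 = 28*1 - 5 = 23, d_5 = (557 - 23^2)/28 = 28/28 = 1, a_5 = floor((23 + 23)/1) = 46.
  m_6 = 1*46 - 23 = 23, d_6 = (557 - 23^2)/1 = 28/1 = 28: (m_6, d_6) = (m_1, d_1) = (23, 28), so from here the quotients repeat a_1, ..., a_5; the period length is 5.
So sqrt(557) = [23; (1, 1, 1, 1, 46)] with period length k = 5.
k is odd, so (p_{k-1}, q_{k-1}) only solves x^2 - 557y^2 = -1 and the fundamental solution of x^2 - 557y^2 = 1 is (p_{2k-1}, q_{2k-1}) = (p_9, q_9); compute convergents through index 9, running through the period twice.
Convergents (p_i = a_i*p_{i-1} + p_{i-2}, q_i = a_i*q_{i-1} + q_{i-2} with p_{-2}=0, p_{-1}=1, q_{-2}=1, q_{-1}=0):
  i=0: a_0=23, p_0 = 23*1 + 0 = 23, q_0 = 23*0 + 1 = 1.
  i=1: a_1=1, p_1 = 1*23 + 1 = 24, q_1 = 1*1 + 0 = 1.
  i=2: a_2=1, p_2 = 1*24 + 23 = 47, q_2 = 1*1 + 1 = 2.
  i=3: a_3=1, p_3 = 1*47 + 24 = 71, q_3 = 1*2 + 1 = 3.
  i=4: a_4=1, p_4 = 1*71 + 47 = 118, q_4 = 1*3 + 2 = 5.
  i=5: a_5=46, p_5 = 46*118 + 71 = 5499, q_5 = 46*5 + 3 = 233.
  i=6: a_6=1, p_6 = 1*5499 + 118 = 5617, q_6 = 1*233 + 5 = 238.
  i=7: a_7=1, p_7 = 1*5617 + 5499 = 11116, q_7 = 1*238 + 233 = 471.
  i=8: a_8=1, p_8 = 1*11116 + 5617 = 16733, q_8 = 1*471 + 238 = 709.
  i=9: a_9=1, p_9 = 1*16733 + 11116 = 27849, q_9 = 1*709 + 471 = 1180.
Indeed p_4^2 - 557*q_4^2 = 13924 - 13925 = -1, not +1.
Check: 27849^2 - 557*1180^2 = 775566801 - 775566800 = 1, so (x, y) = (27849, 1180) solves the equation, and by the theorem it is the least positive solution.

(x, y) = (27849, 1180)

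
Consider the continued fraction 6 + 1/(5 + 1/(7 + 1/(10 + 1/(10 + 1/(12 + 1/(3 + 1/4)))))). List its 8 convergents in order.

6/1, 31/5, 223/36, 2261/365, 22833/3686, 276257/44597, 851604/137477, 3682673/594505

Using the convergent recurrence p_i = a_i*p_{i-1} + p_{i-2}, q_i = a_i*q_{i-1} + q_{i-2} with p_{-2}=0, p_{-1}=1, q_{-2}=1, q_{-1}=0:
  i=0: a_0=6, p_0 = 6*1 + 0 = 6, q_0 = 6*0 + 1 = 1.
  i=1: a_1=5, p_1 = 5*6 + 1 = 31, q_1 = 5*1 + 0 = 5.
  i=2: a_2=7, p_2 = 7*31 + 6 = 223, q_2 = 7*5 + 1 = 36.
  i=3: a_3=10, p_3 = 10*223 + 31 = 2261, q_3 = 10*36 + 5 = 365.
  i=4: a_4=10, p_4 = 10*2261 + 223 = 22833, q_4 = 10*365 + 36 = 3686.
  i=5: a_5=12, p_5 = 12*22833 + 2261 = 276257, q_5 = 12*3686 + 365 = 44597.
  i=6: a_6=3, p_6 = 3*276257 + 22833 = 851604, q_6 = 3*44597 + 3686 = 137477.
  i=7: a_7=4, p_7 = 4*851604 + 276257 = 3682673, q_7 = 4*137477 + 44597 = 594505.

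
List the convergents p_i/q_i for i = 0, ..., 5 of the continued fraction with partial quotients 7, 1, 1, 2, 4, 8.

Using the convergent recurrence p_i = a_i*p_{i-1} + p_{i-2}, q_i = a_i*q_{i-1} + q_{i-2} with p_{-2}=0, p_{-1}=1, q_{-2}=1, q_{-1}=0:
  i=0: a_0=7, p_0 = 7*1 + 0 = 7, q_0 = 7*0 + 1 = 1.
  i=1: a_1=1, p_1 = 1*7 + 1 = 8, q_1 = 1*1 + 0 = 1.
  i=2: a_2=1, p_2 = 1*8 + 7 = 15, q_2 = 1*1 + 1 = 2.
  i=3: a_3=2, p_3 = 2*15 + 8 = 38, q_3 = 2*2 + 1 = 5.
  i=4: a_4=4, p_4 = 4*38 + 15 = 167, q_4 = 4*5 + 2 = 22.
  i=5: a_5=8, p_5 = 8*167 + 38 = 1374, q_5 = 8*22 + 5 = 181.

7/1, 8/1, 15/2, 38/5, 167/22, 1374/181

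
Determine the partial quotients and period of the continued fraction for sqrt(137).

Write x_i = (sqrt(137) + m_i)/d_i with (m_0, d_0) = (0, 1). a_0 = floor(sqrt(137)) = 11, since 11^2 = 121 <= 137 < 144 = 12^2.
Iterate m_{i+1} = d_i*a_i - m_i, d_{i+1} = (137 - m_{i+1}^2)/d_i, a_{i+1} = floor((a_0 + m_{i+1})/d_{i+1}):
  m_1 = 1*11 - 0 = 11, d_1 = (137 - 11^2)/1 = 16/1 = 16, a_1 = floor((11 + 11)/16) = 1.
  m_2 = 16*1 - 11 = 5, d_2 = (137 - 5^2)/16 = 112/16 = 7, a_2 = floor((11 + 5)/7) = 2.
  m_3 = 7*2 - 5 = 9, d_3 = (137 - 9^2)/7 = 56/7 = 8, a_3 = floor((11 + 9)/8) = 2.
  m_4 = 8*2 - 9 = 7, d_4 = (137 - 7^2)/8 = 88/8 = 11, a_4 = floor((11 + 7)/11) = 1.
  m_5 = 11*1 - 7 = 4, d_5 = (137 - 4^2)/11 = 121/11 = 11, a_5 = floor((11 + 4)/11) = 1.
  m_6 = 11*1 - 4 = 7, d_6 = (137 - 7^2)/11 = 88/11 = 8, a_6 = floor((11 + 7)/8) = 2.
  m_7 = 8*2 - 7 = 9, d_7 = (137 - 9^2)/8 = 56/8 = 7, a_7 = floor((11 + 9)/7) = 2.
  m_8 = 7*2 - 9 = 5, d_8 = (137 - 5^2)/7 = 112/7 = 16, a_8 = floor((11 + 5)/16) = 1.
  m_9 = 16*1 - 5 = 11, d_9 = (137 - 11^2)/16 = 16/16 = 1, a_9 = floor((11 + 11)/1) = 22.
  m_10 = 1*22 - 11 = 11, d_10 = (137 - 11^2)/1 = 16/1 = 16: (m_10, d_10) = (m_1, d_1) = (11, 16), so from here the quotients repeat a_1, ..., a_9; the period length is 9.
Hence the expansion of sqrt(137) is a_0 = 11 followed by the repeating block 1, 2, 2, 1, 1, 2, 2, 1, 22 (period 9).

[11; (1, 2, 2, 1, 1, 2, 2, 1, 22)]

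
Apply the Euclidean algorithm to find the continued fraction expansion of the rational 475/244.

[1; 1, 17, 1, 3, 3]

Run the Euclidean algorithm on 475 and 244; the successive quotients are the partial quotients a_0, a_1, ... (each step inverts the fractional part left over by the previous one):
  475 = 1*244 + 231, so a_0 = 1.
  244 = 1*231 + 13, so a_1 = 1.
  231 = 17*13 + 10, so a_2 = 17.
  13 = 1*10 + 3, so a_3 = 1.
  10 = 3*3 + 1, so a_4 = 3.
  3 = 3*1 + 0, so a_5 = 3.
The remainder reaches 0 after 6 divisions, so the expansion has 6 partial quotients, read off in order.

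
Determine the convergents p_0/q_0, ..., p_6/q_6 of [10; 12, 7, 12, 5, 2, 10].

Using the convergent recurrence p_i = a_i*p_{i-1} + p_{i-2}, q_i = a_i*q_{i-1} + q_{i-2} with p_{-2}=0, p_{-1}=1, q_{-2}=1, q_{-1}=0:
  i=0: a_0=10, p_0 = 10*1 + 0 = 10, q_0 = 10*0 + 1 = 1.
  i=1: a_1=12, p_1 = 12*10 + 1 = 121, q_1 = 12*1 + 0 = 12.
  i=2: a_2=7, p_2 = 7*121 + 10 = 857, q_2 = 7*12 + 1 = 85.
  i=3: a_3=12, p_3 = 12*857 + 121 = 10405, q_3 = 12*85 + 12 = 1032.
  i=4: a_4=5, p_4 = 5*10405 + 857 = 52882, q_4 = 5*1032 + 85 = 5245.
  i=5: a_5=2, p_5 = 2*52882 + 10405 = 116169, q_5 = 2*5245 + 1032 = 11522.
  i=6: a_6=10, p_6 = 10*116169 + 52882 = 1214572, q_6 = 10*11522 + 5245 = 120465.

10/1, 121/12, 857/85, 10405/1032, 52882/5245, 116169/11522, 1214572/120465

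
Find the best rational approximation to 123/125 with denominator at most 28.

1/1

Expand x = 123/125 as a continued fraction with the Euclidean algorithm:
  123 = 0*125 + 123, so a_0 = 0.
  125 = 1*123 + 2, so a_1 = 1.
  123 = 61*2 + 1, so a_2 = 61.
  2 = 2*1 + 0, so a_3 = 2.
so x = [0; 1, 61, 2].
Convergents (p_i = a_i*p_{i-1} + p_{i-2}, q_i = a_i*q_{i-1} + q_{i-2} with p_{-2}=0, p_{-1}=1, q_{-2}=1, q_{-1}=0), until the denominator exceeds 28:
  i=0: a_0=0, p_0 = 0*1 + 0 = 0, q_0 = 0*0 + 1 = 1.
  i=1: a_1=1, p_1 = 1*0 + 1 = 1, q_1 = 1*1 + 0 = 1.
  i=2: a_2=61, p_2 = 61*1 + 0 = 61, q_2 = 61*1 + 1 = 62.
q_2 = 62 > 28, so the last convergent with denominator <= 28 is p_1/q_1 = 1/1.
The closest fraction with denominator <= 28 is either p_1/q_1 or the intermediate fraction (k*p_1 + p_0)/(k*q_1 + q_0) with the largest k >= 1 whose denominator stays <= 28; these approach x as k grows, and every other convergent or intermediate fraction in range is farther away.
Largest k: floor((28 - q_0)/q_1) = floor((28 - 1)/1) = 27.
That gives (27*1 + 0)/(27*1 + 1) = 27/28.
Compare the errors: |x - 1/1| = |123*1 - 1*125|/(125*1) = 2/125, and |x - 27/28| = |123*28 - 27*125|/(125*28) = 69/3500.
Cross-multiplying, 2*3500 = 7000 < 8625 = 69*125, so 2/125 is smaller: the convergent 1/1 is closer to x than 27/28.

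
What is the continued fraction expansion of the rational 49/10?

Run the Euclidean algorithm on 49 and 10; the successive quotients are the partial quotients a_0, a_1, ... (each step inverts the fractional part left over by the previous one):
  49 = 4*10 + 9, so a_0 = 4.
  10 = 1*9 + 1, so a_1 = 1.
  9 = 9*1 + 0, so a_2 = 9.
The remainder reaches 0 after 3 divisions, so the expansion has 3 partial quotients, read off in order.

[4; 1, 9]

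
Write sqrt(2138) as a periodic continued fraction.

Write x_i = (sqrt(2138) + m_i)/d_i with (m_0, d_0) = (0, 1). a_0 = floor(sqrt(2138)) = 46, since 46^2 = 2116 <= 2138 < 2209 = 47^2.
Iterate m_{i+1} = d_i*a_i - m_i, d_{i+1} = (2138 - m_{i+1}^2)/d_i, a_{i+1} = floor((a_0 + m_{i+1})/d_{i+1}):
  m_1 = 1*46 - 0 = 46, d_1 = (2138 - 46^2)/1 = 22/1 = 22, a_1 = floor((46 + 46)/22) = 4.
  m_2 = 22*4 - 46 = 42, d_2 = (2138 - 42^2)/22 = 374/22 = 17, a_2 = floor((46 + 42)/17) = 5.
  m_3 = 17*5 - 42 = 43, d_3 = (2138 - 43^2)/17 = 289/17 = 17, a_3 = floor((46 + 43)/17) = 5.
  m_4 = 17*5 - 43 = 42, d_4 = (2138 - 42^2)/17 = 374/17 = 22, a_4 = floor((46 + 42)/22) = 4.
  m_5 = 22*4 - 42 = 46, d_5 = (2138 - 46^2)/22 = 22/22 = 1, a_5 = floor((46 + 46)/1) = 92.
  m_6 = 1*92 - 46 = 46, d_6 = (2138 - 46^2)/1 = 22/1 = 22: (m_6, d_6) = (m_1, d_1) = (46, 22), so from here the quotients repeat a_1, ..., a_5; the period length is 5.
Hence the expansion of sqrt(2138) is a_0 = 46 followed by the repeating block 4, 5, 5, 4, 92 (period 5).

[46; (4, 5, 5, 4, 92)]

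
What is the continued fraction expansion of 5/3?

Run the Euclidean algorithm on 5 and 3; the successive quotients are the partial quotients a_0, a_1, ... (each step inverts the fractional part left over by the previous one):
  5 = 1*3 + 2, so a_0 = 1.
  3 = 1*2 + 1, so a_1 = 1.
  2 = 2*1 + 0, so a_2 = 2.
The remainder reaches 0 after 3 divisions, so the expansion has 3 partial quotients, read off in order.

[1; 1, 2]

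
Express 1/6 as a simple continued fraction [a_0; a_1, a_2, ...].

Run the Euclidean algorithm on 1 and 6; the successive quotients are the partial quotients a_0, a_1, ... (each step inverts the fractional part left over by the previous one):
  1 = 0*6 + 1, so a_0 = 0.
  6 = 6*1 + 0, so a_1 = 6.
The remainder reaches 0 after 2 divisions, so the expansion has 2 partial quotients, read off in order.

[0; 6]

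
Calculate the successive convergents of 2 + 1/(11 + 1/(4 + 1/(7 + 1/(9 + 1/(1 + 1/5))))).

2/1, 23/11, 94/45, 681/326, 6223/2979, 6904/3305, 40743/19504

Using the convergent recurrence p_i = a_i*p_{i-1} + p_{i-2}, q_i = a_i*q_{i-1} + q_{i-2} with p_{-2}=0, p_{-1}=1, q_{-2}=1, q_{-1}=0:
  i=0: a_0=2, p_0 = 2*1 + 0 = 2, q_0 = 2*0 + 1 = 1.
  i=1: a_1=11, p_1 = 11*2 + 1 = 23, q_1 = 11*1 + 0 = 11.
  i=2: a_2=4, p_2 = 4*23 + 2 = 94, q_2 = 4*11 + 1 = 45.
  i=3: a_3=7, p_3 = 7*94 + 23 = 681, q_3 = 7*45 + 11 = 326.
  i=4: a_4=9, p_4 = 9*681 + 94 = 6223, q_4 = 9*326 + 45 = 2979.
  i=5: a_5=1, p_5 = 1*6223 + 681 = 6904, q_5 = 1*2979 + 326 = 3305.
  i=6: a_6=5, p_6 = 5*6904 + 6223 = 40743, q_6 = 5*3305 + 2979 = 19504.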